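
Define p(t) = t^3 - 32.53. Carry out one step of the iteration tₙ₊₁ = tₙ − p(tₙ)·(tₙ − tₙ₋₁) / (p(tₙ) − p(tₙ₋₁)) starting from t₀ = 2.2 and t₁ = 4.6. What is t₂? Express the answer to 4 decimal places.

2.8058

p(2.2) = -21.882000, p(4.6) = 64.806000
t₂ = 4.600000 − 64.806000·(4.600000 − 2.200000) / (64.806000 − (-21.882000)) = 4.600000 − (155.534400)/(86.688000) = 2.805814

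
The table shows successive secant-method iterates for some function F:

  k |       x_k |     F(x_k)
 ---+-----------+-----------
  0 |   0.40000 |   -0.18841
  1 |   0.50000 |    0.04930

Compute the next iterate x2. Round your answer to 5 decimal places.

x2 = 0.50000 − 0.04930·(0.50000 − 0.40000) / (0.04930 − (-0.18841))
   = 0.50000 − (0.0049300)/(0.2377100) = 0.4792604

0.47926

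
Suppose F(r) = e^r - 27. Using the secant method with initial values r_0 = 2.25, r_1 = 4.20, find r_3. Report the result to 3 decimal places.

F(2.25) = -17.51226, F(4.20) = 39.68633
r_2 = 4.20000 − 39.68633·(4.20000 − 2.25000) / (39.68633 − (-17.51226)) = 4.20000 − (77.38835)/(57.19860) = 2.84702
F(2.84702) = -9.76360
r_3 = 2.84702 − (-9.76360)·(2.84702 − 4.20000) / (-9.76360 − 39.68633) = 2.84702 − (13.20991)/(-49.44993) = 3.11416

3.114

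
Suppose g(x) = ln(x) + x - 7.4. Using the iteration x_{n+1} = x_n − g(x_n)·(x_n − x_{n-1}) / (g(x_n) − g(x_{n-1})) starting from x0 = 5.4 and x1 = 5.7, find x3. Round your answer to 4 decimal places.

5.6656

g(5.4) = -0.313601, g(5.7) = 0.040466
x2 = 5.700000 − 0.040466·(5.700000 − 5.400000) / (0.040466 − (-0.313601)) = 5.700000 − (0.012140)/(0.354067) = 5.665713
g(5.665713) = 0.000146
x3 = 5.665713 − 0.000146·(5.665713 − 5.700000) / (0.000146 − 0.040466) = 5.665713 − (-0.000005)/(-0.040320) = 5.665589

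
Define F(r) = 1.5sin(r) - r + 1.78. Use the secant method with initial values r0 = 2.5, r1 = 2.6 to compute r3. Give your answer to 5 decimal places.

F(2.5) = 0.1777082, F(2.6) = -0.0467479
r2 = 2.6000000 − (-0.0467479)·(2.6000000 − 2.5000000) / (-0.0467479 − 0.1777082) = 2.6000000 − (-0.0046748)/(-0.2244562) = 2.5791728
F(2.5791728) = 0.0006795
r3 = 2.5791728 − 0.0006795·(2.5791728 − 2.6000000) / (0.0006795 − (-0.0467479)) = 2.5791728 − (-0.0000142)/(0.0474275) = 2.5794712

2.57947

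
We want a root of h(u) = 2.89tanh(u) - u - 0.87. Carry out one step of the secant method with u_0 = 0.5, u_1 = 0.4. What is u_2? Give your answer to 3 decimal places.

0.525

h(0.5) = -0.03448, h(0.4) = -0.17195
u_2 = 0.40000 − (-0.17195)·(0.40000 − 0.50000) / (-0.17195 − (-0.03448)) = 0.40000 − (0.01719)/(-0.13747) = 0.52508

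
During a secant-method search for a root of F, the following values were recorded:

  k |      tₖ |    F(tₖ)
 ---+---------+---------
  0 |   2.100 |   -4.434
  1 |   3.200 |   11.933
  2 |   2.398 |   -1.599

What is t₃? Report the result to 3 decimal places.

2.493

t₃ = 2.398 − (-1.599)·(2.398 − 3.200) / (-1.599 − 11.933)
   = 2.398 − (1.28240)/(-13.53200) = 2.49277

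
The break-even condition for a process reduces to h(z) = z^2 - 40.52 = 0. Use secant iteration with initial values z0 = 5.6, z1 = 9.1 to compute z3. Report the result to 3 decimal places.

h(5.6) = -9.16000, h(9.1) = 42.29000
z2 = 9.10000 − 42.29000·(9.10000 − 5.60000) / (42.29000 − (-9.16000)) = 9.10000 − (148.01500)/(51.45000) = 6.22313
h(6.22313) = -1.79266
z3 = 6.22313 − (-1.79266)·(6.22313 − 9.10000) / (-1.79266 − 42.29000) = 6.22313 − (5.15726)/(-44.08266) = 6.34012

6.340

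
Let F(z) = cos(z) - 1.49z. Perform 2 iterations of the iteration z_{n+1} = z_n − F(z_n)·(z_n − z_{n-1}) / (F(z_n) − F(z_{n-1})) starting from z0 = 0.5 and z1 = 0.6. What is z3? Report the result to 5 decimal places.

F(0.5) = 0.1325826, F(0.6) = -0.0686644
z2 = 0.6000000 − (-0.0686644)·(0.6000000 − 0.5000000) / (-0.0686644 − 0.1325826) = 0.6000000 − (-0.0068664)/(-0.2012469) = 0.5658805
F(0.5658805) = 0.0009548
z3 = 0.5658805 − 0.0009548·(0.5658805 − 0.6000000) / (0.0009548 − (-0.0686644)) = 0.5658805 − (-0.0000326)/(0.0696192) = 0.5663485

0.56635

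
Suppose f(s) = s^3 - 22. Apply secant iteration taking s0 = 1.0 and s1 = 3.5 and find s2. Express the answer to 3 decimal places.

2.254

f(1.0) = -21.00000, f(3.5) = 20.87500
s2 = 3.50000 − 20.87500·(3.50000 − 1.00000) / (20.87500 − (-21.00000)) = 3.50000 − (52.18750)/(41.87500) = 2.25373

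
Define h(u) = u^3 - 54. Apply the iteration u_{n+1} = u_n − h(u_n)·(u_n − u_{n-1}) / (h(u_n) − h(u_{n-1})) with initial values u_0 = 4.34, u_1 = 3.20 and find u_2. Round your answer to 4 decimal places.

3.6942

h(4.34) = 27.746504, h(3.20) = -21.232000
u_2 = 3.200000 − (-21.232000)·(3.200000 − 4.340000) / (-21.232000 − 27.746504) = 3.200000 − (24.204480)/(-48.978504) = 3.694186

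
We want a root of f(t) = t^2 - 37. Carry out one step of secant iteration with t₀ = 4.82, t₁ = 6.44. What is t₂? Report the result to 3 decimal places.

f(4.82) = -13.76760, f(6.44) = 4.47360
t₂ = 6.44000 − 4.47360·(6.44000 − 4.82000) / (4.47360 − (-13.76760)) = 6.44000 − (7.24723)/(18.24120) = 6.04270

6.043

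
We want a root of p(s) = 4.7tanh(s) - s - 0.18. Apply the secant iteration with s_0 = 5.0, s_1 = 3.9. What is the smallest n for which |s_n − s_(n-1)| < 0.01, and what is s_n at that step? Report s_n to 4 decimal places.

p(5.0) = -0.480427, p(3.9) = 0.616150
s_2 = 3.900000 − 0.616150·(-1.100000)/(1.096577) = 4.518074;  |Δ| = 0.618074
p(4.518074) = 0.000808
s_3 = 4.518074 − 0.000808·(0.618074)/(-0.615342) = 4.518885;  |Δ| = 0.000811
|s_3 − s_2| = 0.000811 < 0.01

n = 3, s_n = 4.5189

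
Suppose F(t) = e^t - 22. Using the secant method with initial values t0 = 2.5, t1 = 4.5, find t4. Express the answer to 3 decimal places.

F(2.5) = -9.81751, F(4.5) = 68.01713
t2 = 4.50000 − 68.01713·(4.50000 − 2.50000) / (68.01713 − (-9.81751)) = 4.50000 − (136.03426)/(77.83464) = 2.75227
F(2.75227) = -6.32189
t3 = 2.75227 − (-6.32189)·(2.75227 − 4.50000) / (-6.32189 − 68.01713) = 2.75227 − (11.04898)/(-74.33902) = 2.90090
F(2.90090) = -3.80958
t4 = 2.90090 − (-3.80958)·(2.90090 − 2.75227) / (-3.80958 − (-6.32189)) = 2.90090 − (-0.56622)/(2.51231) = 3.12627

3.126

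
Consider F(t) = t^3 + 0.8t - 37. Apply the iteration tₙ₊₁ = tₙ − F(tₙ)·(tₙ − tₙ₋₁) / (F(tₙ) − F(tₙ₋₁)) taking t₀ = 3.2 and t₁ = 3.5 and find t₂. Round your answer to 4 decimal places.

F(3.2) = -1.672000, F(3.5) = 8.675000
t₂ = 3.500000 − 8.675000·(3.500000 − 3.200000) / (8.675000 − (-1.672000)) = 3.500000 − (2.602500)/(10.347000) = 3.248478

3.2485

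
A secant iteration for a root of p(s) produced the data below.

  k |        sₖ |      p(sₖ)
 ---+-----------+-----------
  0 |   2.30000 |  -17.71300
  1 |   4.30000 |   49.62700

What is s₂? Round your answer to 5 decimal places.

s₂ = 4.30000 − 49.62700·(4.30000 − 2.30000) / (49.62700 − (-17.71300))
   = 4.30000 − (99.2540000)/(67.3400000) = 2.8260766

2.82608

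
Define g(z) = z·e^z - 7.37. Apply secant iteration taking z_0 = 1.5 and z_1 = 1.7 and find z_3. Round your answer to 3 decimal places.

g(1.5) = -0.64747, g(1.7) = 1.93571
z_2 = 1.70000 − 1.93571·(1.70000 − 1.50000) / (1.93571 − (-0.64747)) = 1.70000 − (0.38714)/(2.58318) = 1.55013
g(1.55013) = -0.06567
z_3 = 1.55013 − (-0.06567)·(1.55013 − 1.70000) / (-0.06567 − 1.93571) = 1.55013 − (0.00984)/(-2.00138) = 1.55505

1.555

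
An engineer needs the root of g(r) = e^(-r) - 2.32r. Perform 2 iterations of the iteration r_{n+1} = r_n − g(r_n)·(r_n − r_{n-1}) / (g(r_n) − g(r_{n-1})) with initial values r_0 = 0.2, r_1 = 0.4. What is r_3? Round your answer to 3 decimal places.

g(0.2) = 0.35473, g(0.4) = -0.25768
r_2 = 0.40000 − (-0.25768)·(0.40000 − 0.20000) / (-0.25768 − 0.35473) = 0.40000 − (-0.05154)/(-0.61241) = 0.31585
g(0.31585) = -0.00360
r_3 = 0.31585 − (-0.00360)·(0.31585 − 0.40000) / (-0.00360 − (-0.25768)) = 0.31585 − (0.00030)/(0.25408) = 0.31466

0.315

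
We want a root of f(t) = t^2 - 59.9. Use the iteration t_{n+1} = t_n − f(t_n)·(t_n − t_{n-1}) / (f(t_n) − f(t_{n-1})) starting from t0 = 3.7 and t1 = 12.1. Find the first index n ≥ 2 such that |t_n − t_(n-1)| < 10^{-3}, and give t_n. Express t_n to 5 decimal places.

n = 6, t_n = 7.73951

f(3.7) = -46.2100000, f(12.1) = 86.5100000
t2 = 12.1000000 − 86.5100000·(8.4000000)/(132.7200000) = 6.6246835;  |Δ| = 5.4753165
f(6.6246835) = -16.0135679
t3 = 6.6246835 − (-16.0135679)·(-5.4753165)/(-102.5235679) = 7.4798952;  |Δ| = 0.8552117
f(7.4798952) = -3.9511675
t4 = 7.4798952 − (-3.9511675)·(0.8552117)/(12.0624004) = 7.7600289;  |Δ| = 0.2801337
f(7.7600289) = 0.3180485
t5 = 7.7600289 − 0.3180485·(0.2801337)/(4.2692160) = 7.7391595;  |Δ| = 0.0208694
f(7.7391595) = -0.0054107
t6 = 7.7391595 − (-0.0054107)·(-0.0208694)/(-0.3234592) = 7.7395086;  |Δ| = 0.0003491
|t6 − t5| = 0.0003491 < 10^{-3}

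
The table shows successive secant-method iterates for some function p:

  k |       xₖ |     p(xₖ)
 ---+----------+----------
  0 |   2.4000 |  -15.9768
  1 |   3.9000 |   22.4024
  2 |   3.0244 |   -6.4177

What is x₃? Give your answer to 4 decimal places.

x₃ = 3.0244 − (-6.4177)·(3.0244 − 3.9000) / (-6.4177 − 22.4024)
   = 3.0244 − (5.619338)/(-28.820100) = 3.219380

3.2194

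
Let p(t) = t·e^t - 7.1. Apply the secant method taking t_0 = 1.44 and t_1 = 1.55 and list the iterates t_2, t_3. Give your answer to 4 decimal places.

p(1.44) = -1.022198, p(1.55) = 0.202779
t_2 = 1.550000 − 0.202779·(1.550000 − 1.440000) / (0.202779 − (-1.022198)) = 1.550000 − (0.022306)/(1.224977) = 1.531791
p(1.531791) = -0.013238
t_3 = 1.531791 − (-0.013238)·(1.531791 − 1.550000) / (-0.013238 − 0.202779) = 1.531791 − (0.000241)/(-0.216017) = 1.532907

1.5318, 1.5329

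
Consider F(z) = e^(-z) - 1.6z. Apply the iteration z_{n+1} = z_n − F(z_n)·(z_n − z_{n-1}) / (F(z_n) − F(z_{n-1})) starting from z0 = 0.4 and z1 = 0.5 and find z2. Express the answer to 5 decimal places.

F(0.4) = 0.0303200, F(0.5) = -0.1934693
z2 = 0.5000000 − (-0.1934693)·(0.5000000 − 0.4000000) / (-0.1934693 − 0.0303200) = 0.5000000 − (-0.0193469)/(-0.2237894) = 0.4135485

0.41355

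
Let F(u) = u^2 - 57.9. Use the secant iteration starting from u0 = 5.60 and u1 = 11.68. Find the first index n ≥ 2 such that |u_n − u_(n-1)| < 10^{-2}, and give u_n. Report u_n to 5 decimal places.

n = 5, u_n = 7.60918

F(5.60) = -26.5400000, F(11.68) = 78.5224000
u2 = 11.6800000 − 78.5224000·(6.0800000)/(105.0624000) = 7.1358796;  |Δ| = 4.5441204
F(7.1358796) = -6.9792219
u3 = 7.1358796 − (-6.9792219)·(-4.5441204)/(-85.5016219) = 7.5068015;  |Δ| = 0.3709219
F(7.5068015) = -1.5479307
u4 = 7.5068015 − (-1.5479307)·(0.3709219)/(5.4312912) = 7.6125151;  |Δ| = 0.1057136
F(7.6125151) = 0.0503869
u5 = 7.6125151 − 0.0503869·(0.1057136)/(1.5983176) = 7.6091825;  |Δ| = 0.0033326
|u5 − u4| = 0.0033326 < 10^{-2}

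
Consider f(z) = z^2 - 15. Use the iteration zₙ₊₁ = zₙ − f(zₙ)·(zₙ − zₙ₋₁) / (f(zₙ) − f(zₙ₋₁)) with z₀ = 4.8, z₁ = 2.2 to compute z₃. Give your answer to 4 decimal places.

f(4.8) = 8.040000, f(2.2) = -10.160000
z₂ = 2.200000 − (-10.160000)·(2.200000 − 4.800000) / (-10.160000 − 8.040000) = 2.200000 − (26.416000)/(-18.200000) = 3.651429
f(3.651429) = -1.667069
z₃ = 3.651429 − (-1.667069)·(3.651429 − 2.200000) / (-1.667069 − (-10.160000)) = 3.651429 − (-2.419632)/(8.492931) = 3.936328

3.9363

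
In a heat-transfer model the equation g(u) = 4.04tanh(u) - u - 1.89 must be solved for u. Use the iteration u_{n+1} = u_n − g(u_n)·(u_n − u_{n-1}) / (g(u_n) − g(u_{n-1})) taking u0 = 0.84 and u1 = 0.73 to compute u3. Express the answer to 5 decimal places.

g(0.84) = 0.0406686, g(0.73) = -0.1028160
u2 = 0.7300000 − (-0.1028160)·(0.7300000 − 0.8400000) / (-0.1028160 − 0.0406686) = 0.7300000 − (0.0113098)/(-0.1434846) = 0.8088221
g(0.8088221) = 0.0036953
u3 = 0.8088221 − 0.0036953·(0.8088221 − 0.7300000) / (0.0036953 − (-0.1028160)) = 0.8088221 − (0.0002913)/(0.1065113) = 0.8060874

0.80609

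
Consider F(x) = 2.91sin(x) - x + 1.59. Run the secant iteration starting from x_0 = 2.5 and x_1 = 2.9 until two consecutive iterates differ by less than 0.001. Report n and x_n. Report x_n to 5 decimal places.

F(2.5) = 0.8315539, F(2.9) = -0.6137845
x_2 = 2.9000000 − (-0.6137845)·(0.4000000)/(-1.4453384) = 2.7301340;  |Δ| = 0.1698660
F(2.7301340) = 0.0237106
x_3 = 2.7301340 − 0.0237106·(-0.1698660)/(0.6374951) = 2.7364519;  |Δ| = 0.0063179
F(2.7364519) = 0.0005190
x_4 = 2.7364519 − 0.0005190·(0.0063179)/(-0.0231916) = 2.7365933;  |Δ| = 0.0001414
|x_4 − x_3| = 0.0001414 < 0.001

n = 4, x_n = 2.73659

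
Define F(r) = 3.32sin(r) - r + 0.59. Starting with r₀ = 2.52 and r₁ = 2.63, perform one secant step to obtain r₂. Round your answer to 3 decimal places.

2.521

F(2.52) = 0.00334, F(2.63) = -0.41464
r₂ = 2.63000 − (-0.41464)·(2.63000 − 2.52000) / (-0.41464 − 0.00334) = 2.63000 − (-0.04561)/(-0.41798) = 2.52088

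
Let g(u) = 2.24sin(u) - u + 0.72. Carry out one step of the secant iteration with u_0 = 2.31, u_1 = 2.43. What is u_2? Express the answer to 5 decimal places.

g(2.31) = 0.0653718, g(2.43) = -0.2471887
u_2 = 2.4300000 − (-0.2471887)·(2.4300000 − 2.3100000) / (-0.2471887 − 0.0653718) = 2.4300000 − (-0.0296626)/(-0.3125605) = 2.3350979

2.33510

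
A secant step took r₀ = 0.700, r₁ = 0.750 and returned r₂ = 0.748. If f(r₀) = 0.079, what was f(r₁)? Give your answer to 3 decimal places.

The secant line through (0.700, 0.079) and (0.750, f(r₁)) crosses zero at r₂ = 0.748.
So (0.700, 0.079), (0.750, f(r₁)), (0.748, 0) are collinear:
f(r₁) = 0.079 · (0.750 − 0.748) / (0.700 − 0.748) = 0.079 · (0.00200)/(-0.04800) = -0.00329

-0.003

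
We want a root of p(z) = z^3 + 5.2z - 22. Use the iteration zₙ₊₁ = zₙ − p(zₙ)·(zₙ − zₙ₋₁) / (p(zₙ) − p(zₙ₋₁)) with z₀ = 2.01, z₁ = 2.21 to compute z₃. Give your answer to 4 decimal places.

p(2.01) = -3.427399, p(2.21) = 0.285861
z₂ = 2.210000 − 0.285861·(2.210000 − 2.010000) / (0.285861 − (-3.427399)) = 2.210000 − (0.057172)/(3.713260) = 2.194603
p(2.194603) = -0.018232
z₃ = 2.194603 − (-0.018232)·(2.194603 − 2.210000) / (-0.018232 − 0.285861) = 2.194603 − (0.000281)/(-0.304093) = 2.195526

2.1955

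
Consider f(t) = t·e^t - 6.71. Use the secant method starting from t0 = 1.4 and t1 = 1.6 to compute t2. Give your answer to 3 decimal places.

f(1.4) = -1.03272, f(1.6) = 1.21485
t2 = 1.60000 − 1.21485·(1.60000 − 1.40000) / (1.21485 − (-1.03272)) = 1.60000 − (0.24297)/(2.24757) = 1.49190

1.492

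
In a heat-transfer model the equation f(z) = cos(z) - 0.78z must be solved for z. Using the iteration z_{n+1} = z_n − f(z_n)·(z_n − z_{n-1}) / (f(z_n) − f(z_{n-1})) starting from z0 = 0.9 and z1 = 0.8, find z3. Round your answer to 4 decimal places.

f(0.9) = -0.080390, f(0.8) = 0.072707
z2 = 0.800000 − 0.072707·(0.800000 − 0.900000) / (0.072707 − (-0.080390)) = 0.800000 − (-0.007271)/(0.153097) = 0.847491
f(0.847491) = 0.000824
z3 = 0.847491 − 0.000824·(0.847491 − 0.800000) / (0.000824 − 0.072707) = 0.847491 − (0.000039)/(-0.071883) = 0.848035

0.8480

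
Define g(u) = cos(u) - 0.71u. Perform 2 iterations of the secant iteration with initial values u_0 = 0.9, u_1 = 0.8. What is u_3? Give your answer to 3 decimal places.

0.888

g(0.9) = -0.01739, g(0.8) = 0.12871
u_2 = 0.80000 − 0.12871·(0.80000 − 0.90000) / (0.12871 − (-0.01739)) = 0.80000 − (-0.01287)/(0.14610) = 0.88810
g(0.88810) = 0.00034
u_3 = 0.88810 − 0.00034·(0.88810 − 0.80000) / (0.00034 − 0.12871) = 0.88810 − (0.00003)/(-0.12837) = 0.88833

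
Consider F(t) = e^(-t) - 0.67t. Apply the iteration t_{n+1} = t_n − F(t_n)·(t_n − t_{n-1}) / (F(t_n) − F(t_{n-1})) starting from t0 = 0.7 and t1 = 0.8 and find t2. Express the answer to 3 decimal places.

0.724

F(0.7) = 0.02759, F(0.8) = -0.08667
t2 = 0.80000 − (-0.08667)·(0.80000 − 0.70000) / (-0.08667 − 0.02759) = 0.80000 − (-0.00867)/(-0.11426) = 0.72414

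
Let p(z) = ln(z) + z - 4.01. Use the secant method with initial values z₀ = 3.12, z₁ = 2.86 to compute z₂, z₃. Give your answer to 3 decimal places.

2.934, 2.934

p(3.12) = 0.24783, p(2.86) = -0.09918
z₂ = 2.86000 − (-0.09918)·(2.86000 − 3.12000) / (-0.09918 − 0.24783) = 2.86000 − (0.02579)/(-0.34701) = 2.93431
p(2.93431) = 0.00078
z₃ = 2.93431 − 0.00078·(2.93431 − 2.86000) / (0.00078 − (-0.09918)) = 2.93431 − (0.00006)/(0.09996) = 2.93373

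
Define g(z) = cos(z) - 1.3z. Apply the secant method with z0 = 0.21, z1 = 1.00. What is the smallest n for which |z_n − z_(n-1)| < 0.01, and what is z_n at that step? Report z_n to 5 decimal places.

g(0.21) = 0.7050309, g(1.00) = -0.7596977
z2 = 1.0000000 − (-0.7596977)·(0.7900000)/(-1.4647286) = 0.5902578;  |Δ| = 0.4097422
g(0.5902578) = 0.0634622
z3 = 0.5902578 − 0.0634622·(-0.4097422)/(0.8231598) = 0.6218472;  |Δ| = 0.0315894
g(0.6218472) = 0.0044025
z4 = 0.6218472 − 0.0044025·(0.0315894)/(-0.0590597) = 0.6242019;  |Δ| = 0.0023548
|z4 − z3| = 0.0023548 < 0.01

n = 4, z_n = 0.62420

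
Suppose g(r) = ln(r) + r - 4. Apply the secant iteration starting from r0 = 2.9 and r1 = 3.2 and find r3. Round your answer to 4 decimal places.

2.9263

g(2.9) = -0.035289, g(3.2) = 0.363151
r2 = 3.200000 − 0.363151·(3.200000 − 2.900000) / (0.363151 − (-0.035289)) = 3.200000 − (0.108945)/(0.398440) = 2.926571
g(2.926571) = 0.000402
r3 = 2.926571 − 0.000402·(2.926571 − 3.200000) / (0.000402 − 0.363151) = 2.926571 − (-0.000110)/(-0.362749) = 2.926268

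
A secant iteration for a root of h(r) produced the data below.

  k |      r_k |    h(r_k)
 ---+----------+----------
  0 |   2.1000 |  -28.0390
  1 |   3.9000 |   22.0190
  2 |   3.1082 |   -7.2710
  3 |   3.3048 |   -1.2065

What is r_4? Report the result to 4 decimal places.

3.3439

r_4 = 3.3048 − (-1.2065)·(3.3048 − 3.1082) / (-1.2065 − (-7.2710))
   = 3.3048 − (-0.237198)/(6.064500) = 3.343913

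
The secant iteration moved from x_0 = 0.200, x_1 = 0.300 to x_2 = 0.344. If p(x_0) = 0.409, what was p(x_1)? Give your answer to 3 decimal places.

The secant line through (0.200, 0.409) and (0.300, p(x_1)) crosses zero at x_2 = 0.344.
So (0.200, 0.409), (0.300, p(x_1)), (0.344, 0) are collinear:
p(x_1) = 0.409 · (0.300 − 0.344) / (0.200 − 0.344) = 0.409 · (-0.04400)/(-0.14400) = 0.12497

0.125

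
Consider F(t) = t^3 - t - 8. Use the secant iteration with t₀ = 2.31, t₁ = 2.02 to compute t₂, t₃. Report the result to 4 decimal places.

2.1559, 2.1671

F(2.31) = 2.016391, F(2.02) = -1.777592
t₂ = 2.020000 − (-1.777592)·(2.020000 − 2.310000) / (-1.777592 − 2.016391) = 2.020000 − (0.515502)/(-3.793983) = 2.155873
F(2.155873) = -0.135825
t₃ = 2.155873 − (-0.135825)·(2.155873 − 2.020000) / (-0.135825 − (-1.777592)) = 2.155873 − (-0.018455)/(1.641767) = 2.167114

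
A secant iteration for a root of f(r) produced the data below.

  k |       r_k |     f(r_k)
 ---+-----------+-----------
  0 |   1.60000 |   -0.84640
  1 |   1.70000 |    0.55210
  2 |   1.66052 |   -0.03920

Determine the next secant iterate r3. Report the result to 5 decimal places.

1.66314

r3 = 1.66052 − (-0.03920)·(1.66052 − 1.70000) / (-0.03920 − 0.55210)
   = 1.66052 − (0.0015476)/(-0.5913000) = 1.6631373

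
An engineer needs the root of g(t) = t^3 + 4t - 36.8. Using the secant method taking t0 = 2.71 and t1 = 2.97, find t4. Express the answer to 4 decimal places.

g(2.71) = -6.057489, g(2.97) = 1.278073
t2 = 2.970000 − 1.278073·(2.970000 − 2.710000) / (1.278073 − (-6.057489)) = 2.970000 − (0.332299)/(7.335562) = 2.924700
g(2.924700) = -0.083688
t3 = 2.924700 − (-0.083688)·(2.924700 − 2.970000) / (-0.083688 − 1.278073) = 2.924700 − (0.003791)/(-1.361761) = 2.927484
g(2.927484) = -0.001044
t4 = 2.927484 − (-0.001044)·(2.927484 − 2.924700) / (-0.001044 − (-0.083688)) = 2.927484 − (-0.000003)/(0.082644) = 2.927519

2.9275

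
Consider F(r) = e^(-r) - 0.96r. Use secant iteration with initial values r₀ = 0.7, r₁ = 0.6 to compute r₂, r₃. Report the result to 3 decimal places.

F(0.7) = -0.17541, F(0.6) = -0.02719
r₂ = 0.60000 − (-0.02719)·(0.60000 − 0.70000) / (-0.02719 − (-0.17541)) = 0.60000 − (0.00272)/(0.14823) = 0.58166
F(0.58166) = 0.00058
r₃ = 0.58166 − 0.00058·(0.58166 − 0.60000) / (0.00058 − (-0.02719)) = 0.58166 − (-0.00001)/(0.02777) = 0.58204

0.582, 0.582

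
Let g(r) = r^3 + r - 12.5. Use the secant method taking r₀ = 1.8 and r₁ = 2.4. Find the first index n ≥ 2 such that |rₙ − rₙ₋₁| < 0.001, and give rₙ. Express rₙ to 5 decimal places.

n = 5, rₙ = 2.17736

g(1.8) = -4.8680000, g(2.4) = 3.7240000
r₂ = 2.4000000 − 3.7240000·(0.6000000)/(8.5920000) = 2.1399441;  |Δ| = 0.2600559
g(2.1399441) = -0.5604794
r₃ = 2.1399441 − (-0.5604794)·(-0.2600559)/(-4.2844794) = 2.1739637;  |Δ| = 0.0340195
g(2.1739637) = -0.0516276
r₄ = 2.1739637 − (-0.0516276)·(0.0340195)/(0.5088518) = 2.1774152;  |Δ| = 0.0034516
g(2.1774152) = 0.0008396
r₅ = 2.1774152 − 0.0008396·(0.0034516)/(0.0524671) = 2.1773600;  |Δ| = 0.0000552
|r₅ − r₄| = 0.0000552 < 0.001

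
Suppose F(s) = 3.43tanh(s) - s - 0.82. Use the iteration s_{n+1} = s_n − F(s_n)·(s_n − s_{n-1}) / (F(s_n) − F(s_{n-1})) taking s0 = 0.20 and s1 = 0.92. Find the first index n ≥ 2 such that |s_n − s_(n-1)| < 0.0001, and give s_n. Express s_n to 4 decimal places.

F(0.20) = -0.343003, F(0.92) = 0.749828
s2 = 0.920000 − 0.749828·(0.720000)/(1.092831) = 0.425984;  |Δ| = 0.494016
F(0.425984) = 0.132737
s3 = 0.425984 − 0.132737·(-0.494016)/(-0.617091) = 0.319720;  |Δ| = 0.106263
F(0.319720) = -0.078979
s4 = 0.319720 − (-0.078979)·(-0.106263)/(-0.211716) = 0.359361;  |Δ| = 0.039641
F(0.359361) = 0.002792
s5 = 0.359361 − 0.002792·(0.039641)/(0.081771) = 0.358007;  |Δ| = 0.001354
F(0.358007) = 0.000053
s6 = 0.358007 − 0.000053·(-0.001354)/(-0.002740) = 0.357981;  |Δ| = 0.000026
|s6 − s5| = 0.000026 < 0.0001

n = 6, s_n = 0.3580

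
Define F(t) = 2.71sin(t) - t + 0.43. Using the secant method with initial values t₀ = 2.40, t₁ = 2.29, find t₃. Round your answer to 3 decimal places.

F(2.40) = -0.13949, F(2.29) = 0.17882
t₂ = 2.29000 − 0.17882·(2.29000 − 2.40000) / (0.17882 − (-0.13949)) = 2.29000 − (-0.01967)/(0.31831) = 2.35179
F(2.35179) = 0.00288
t₃ = 2.35179 − 0.00288·(2.35179 − 2.29000) / (0.00288 − 0.17882) = 2.35179 − (0.00018)/(-0.17594) = 2.35281

2.353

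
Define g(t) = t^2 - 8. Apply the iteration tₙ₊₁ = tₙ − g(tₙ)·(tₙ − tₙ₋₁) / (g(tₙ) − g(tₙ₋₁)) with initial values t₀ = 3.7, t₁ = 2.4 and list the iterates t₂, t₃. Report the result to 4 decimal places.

g(3.7) = 5.690000, g(2.4) = -2.240000
t₂ = 2.400000 − (-2.240000)·(2.400000 − 3.700000) / (-2.240000 − 5.690000) = 2.400000 − (2.912000)/(-7.930000) = 2.767213
g(2.767213) = -0.342532
t₃ = 2.767213 − (-0.342532)·(2.767213 − 2.400000) / (-0.342532 − (-2.240000)) = 2.767213 − (-0.125782)/(1.897468) = 2.833503

2.7672, 2.8335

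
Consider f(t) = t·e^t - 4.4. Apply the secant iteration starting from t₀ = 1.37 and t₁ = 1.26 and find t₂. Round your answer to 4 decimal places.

1.2551

f(1.37) = 0.991430, f(1.26) = 0.042031
t₂ = 1.260000 − 0.042031·(1.260000 − 1.370000) / (0.042031 − 0.991430) = 1.260000 − (-0.004623)/(-0.949399) = 1.255130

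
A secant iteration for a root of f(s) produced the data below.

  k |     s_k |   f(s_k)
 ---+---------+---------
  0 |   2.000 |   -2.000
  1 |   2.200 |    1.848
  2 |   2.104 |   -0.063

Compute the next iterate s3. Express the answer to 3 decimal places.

2.107

s3 = 2.104 − (-0.063)·(2.104 − 2.200) / (-0.063 − 1.848)
   = 2.104 − (0.00605)/(-1.91100) = 2.10716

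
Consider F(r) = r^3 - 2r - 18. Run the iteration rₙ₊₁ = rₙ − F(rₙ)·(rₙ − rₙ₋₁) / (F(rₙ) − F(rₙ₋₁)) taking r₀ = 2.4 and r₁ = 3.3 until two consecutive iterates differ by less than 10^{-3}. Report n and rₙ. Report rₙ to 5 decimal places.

n = 5, rₙ = 2.87440

F(2.4) = -8.9760000, F(3.3) = 11.3370000
r₂ = 3.3000000 − 11.3370000·(0.9000000)/(20.3130000) = 2.7976961;  |Δ| = 0.5023039
F(2.7976961) = -1.6975363
r₃ = 2.7976961 − (-1.6975363)·(-0.5023039)/(-13.0345363) = 2.8631130;  |Δ| = 0.0654169
F(2.8631130) = -0.2560981
r₄ = 2.8631130 − (-0.2560981)·(0.0654169)/(1.4414381) = 2.8747355;  |Δ| = 0.0116225
F(2.8747355) = 0.0076427
r₅ = 2.8747355 − 0.0076427·(0.0116225)/(0.2637408) = 2.8743987;  |Δ| = 0.0003368
|r₅ − r₄| = 0.0003368 < 10^{-3}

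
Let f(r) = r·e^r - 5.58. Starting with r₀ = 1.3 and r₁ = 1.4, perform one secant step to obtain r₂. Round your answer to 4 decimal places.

1.3893

f(1.3) = -0.809914, f(1.4) = 0.097280
r₂ = 1.400000 − 0.097280·(1.400000 − 1.300000) / (0.097280 − (-0.809914)) = 1.400000 − (0.009728)/(0.907194) = 1.389277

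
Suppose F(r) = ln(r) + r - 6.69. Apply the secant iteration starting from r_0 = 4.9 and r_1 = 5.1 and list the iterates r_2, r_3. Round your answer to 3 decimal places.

F(4.9) = -0.20076, F(5.1) = 0.03924
r_2 = 5.10000 − 0.03924·(5.10000 − 4.90000) / (0.03924 − (-0.20076)) = 5.10000 − (0.00785)/(0.24001) = 5.06730
F(5.06730) = 0.00011
r_3 = 5.06730 − 0.00011·(5.06730 − 5.10000) / (0.00011 − 0.03924) = 5.06730 − (0.00000)/(-0.03913) = 5.06721

5.067, 5.067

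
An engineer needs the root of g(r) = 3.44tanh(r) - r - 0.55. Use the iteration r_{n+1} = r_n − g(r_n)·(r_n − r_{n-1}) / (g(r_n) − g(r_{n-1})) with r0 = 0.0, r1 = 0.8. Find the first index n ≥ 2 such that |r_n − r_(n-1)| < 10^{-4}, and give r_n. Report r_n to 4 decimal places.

n = 6, r_n = 0.2311

g(0.0) = -0.550000, g(0.8) = 0.934286
r2 = 0.800000 − 0.934286·(0.800000)/(1.484286) = 0.296439;  |Δ| = 0.503561
g(0.296439) = 0.144454
r3 = 0.296439 − 0.144454·(-0.503561)/(-0.789833) = 0.204341;  |Δ| = 0.092097
g(0.204341) = -0.061030
r4 = 0.204341 − (-0.061030)·(-0.092097)/(-0.205484) = 0.231695;  |Δ| = 0.027353
g(0.231695) = 0.001373
r5 = 0.231695 − 0.001373·(0.027353)/(0.062403) = 0.231093;  |Δ| = 0.000602
g(0.231093) = 0.000012
r6 = 0.231093 − 0.000012·(-0.000602)/(-0.001362) = 0.231088;  |Δ| = 0.000005
|r6 − r5| = 0.000005 < 10^{-4}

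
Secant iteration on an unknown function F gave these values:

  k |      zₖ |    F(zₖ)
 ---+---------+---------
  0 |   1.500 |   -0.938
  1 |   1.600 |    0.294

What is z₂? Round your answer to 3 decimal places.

z₂ = 1.600 − 0.294·(1.600 − 1.500) / (0.294 − (-0.938))
   = 1.600 − (0.02940)/(1.23200) = 1.57614

1.576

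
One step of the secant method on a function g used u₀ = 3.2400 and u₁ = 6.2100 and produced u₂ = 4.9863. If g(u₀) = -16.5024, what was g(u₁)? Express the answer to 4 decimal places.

The secant line through (3.2400, -16.5024) and (6.2100, g(u₁)) crosses zero at u₂ = 4.9863.
So (3.2400, -16.5024), (6.2100, g(u₁)), (4.9863, 0) are collinear:
g(u₁) = -16.5024 · (6.2100 − 4.9863) / (3.2400 − 4.9863) = -16.5024 · (1.223700)/(-1.746300) = 11.563870

11.5639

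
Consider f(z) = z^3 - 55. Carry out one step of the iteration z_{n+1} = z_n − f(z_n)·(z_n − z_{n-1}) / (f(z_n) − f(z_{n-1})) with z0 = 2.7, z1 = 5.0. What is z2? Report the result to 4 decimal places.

3.4713

f(2.7) = -35.317000, f(5.0) = 70.000000
z2 = 5.000000 − 70.000000·(5.000000 − 2.700000) / (70.000000 − (-35.317000)) = 5.000000 − (161.000000)/(105.317000) = 3.471282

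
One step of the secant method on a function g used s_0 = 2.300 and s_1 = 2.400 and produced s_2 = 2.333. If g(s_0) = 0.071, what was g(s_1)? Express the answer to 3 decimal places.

The secant line through (2.300, 0.071) and (2.400, g(s_1)) crosses zero at s_2 = 2.333.
So (2.300, 0.071), (2.400, g(s_1)), (2.333, 0) are collinear:
g(s_1) = 0.071 · (2.400 − 2.333) / (2.300 − 2.333) = 0.071 · (0.06700)/(-0.03300) = -0.14415

-0.144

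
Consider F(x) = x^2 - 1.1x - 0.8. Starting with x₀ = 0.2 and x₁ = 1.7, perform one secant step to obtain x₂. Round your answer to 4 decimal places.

F(0.2) = -0.980000, F(1.7) = 0.220000
x₂ = 1.700000 − 0.220000·(1.700000 − 0.200000) / (0.220000 − (-0.980000)) = 1.700000 − (0.330000)/(1.200000) = 1.425000

1.4250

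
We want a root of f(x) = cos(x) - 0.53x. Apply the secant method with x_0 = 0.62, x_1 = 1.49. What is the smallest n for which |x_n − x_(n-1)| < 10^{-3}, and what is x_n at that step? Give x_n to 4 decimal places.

n = 5, x_n = 1.0075

f(0.62) = 0.485278, f(1.49) = -0.708992
x_2 = 1.490000 − (-0.708992)·(0.870000)/(-1.194270) = 0.973515;  |Δ| = 0.516485
f(0.973515) = 0.046434
x_3 = 0.973515 − 0.046434·(-0.516485)/(0.755425) = 1.005262;  |Δ| = 0.031747
f(1.005262) = 0.003079
x_4 = 1.005262 − 0.003079·(0.031747)/(-0.043355) = 1.007516;  |Δ| = 0.002254
f(1.007516) = -0.000021
x_5 = 1.007516 − (-0.000021)·(0.002254)/(-0.003099) = 1.007501;  |Δ| = 0.000015
|x_5 − x_4| = 0.000015 < 10^{-3}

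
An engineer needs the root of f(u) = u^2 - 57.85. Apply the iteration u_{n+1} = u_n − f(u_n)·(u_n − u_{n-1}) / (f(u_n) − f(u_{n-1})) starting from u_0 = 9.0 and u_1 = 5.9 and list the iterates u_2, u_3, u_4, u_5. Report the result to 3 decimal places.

7.446, 7.626, 7.606, 7.606

f(9.0) = 23.15000, f(5.9) = -23.04000
u_2 = 5.90000 − (-23.04000)·(5.90000 − 9.00000) / (-23.04000 − 23.15000) = 5.90000 − (71.42400)/(-46.19000) = 7.44631
f(7.44631) = -2.40249
u_3 = 7.44631 − (-2.40249)·(7.44631 − 5.90000) / (-2.40249 − (-23.04000)) = 7.44631 − (-3.71499)/(20.63751) = 7.62632
f(7.62632) = 0.31076
u_4 = 7.62632 − 0.31076·(7.62632 − 7.44631) / (0.31076 − (-2.40249)) = 7.62632 − (0.05594)/(2.71324) = 7.60570
f(7.60570) = -0.00329
u_5 = 7.60570 − (-0.00329)·(7.60570 − 7.62632) / (-0.00329 − 0.31076) = 7.60570 − (0.00007)/(-0.31404) = 7.60592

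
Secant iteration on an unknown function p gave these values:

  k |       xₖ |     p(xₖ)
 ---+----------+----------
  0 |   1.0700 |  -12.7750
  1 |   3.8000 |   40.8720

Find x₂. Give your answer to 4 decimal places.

1.7201

x₂ = 3.8000 − 40.8720·(3.8000 − 1.0700) / (40.8720 − (-12.7750))
   = 3.8000 − (111.580560)/(53.647000) = 1.720097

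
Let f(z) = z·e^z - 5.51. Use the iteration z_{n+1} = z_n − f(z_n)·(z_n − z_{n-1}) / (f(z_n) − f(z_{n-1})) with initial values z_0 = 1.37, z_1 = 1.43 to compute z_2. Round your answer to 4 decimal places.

1.3822

f(1.37) = -0.118570, f(1.43) = 0.465540
z_2 = 1.430000 − 0.465540·(1.430000 − 1.370000) / (0.465540 − (-0.118570)) = 1.430000 − (0.027932)/(0.584109) = 1.382180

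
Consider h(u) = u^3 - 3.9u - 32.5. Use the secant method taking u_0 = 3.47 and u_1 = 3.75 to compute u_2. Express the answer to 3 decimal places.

h(3.47) = -4.25108, h(3.75) = 5.60938
u_2 = 3.75000 − 5.60938·(3.75000 − 3.47000) / (5.60938 − (-4.25108)) = 3.75000 − (1.57062)/(9.86045) = 3.59071

3.591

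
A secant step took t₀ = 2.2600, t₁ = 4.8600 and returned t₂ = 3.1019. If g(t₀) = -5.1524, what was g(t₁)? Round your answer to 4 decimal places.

The secant line through (2.2600, -5.1524) and (4.8600, g(t₁)) crosses zero at t₂ = 3.1019.
So (2.2600, -5.1524), (4.8600, g(t₁)), (3.1019, 0) are collinear:
g(t₁) = -5.1524 · (4.8600 − 3.1019) / (2.2600 − 3.1019) = -5.1524 · (1.758100)/(-0.841900) = 10.759514

10.7595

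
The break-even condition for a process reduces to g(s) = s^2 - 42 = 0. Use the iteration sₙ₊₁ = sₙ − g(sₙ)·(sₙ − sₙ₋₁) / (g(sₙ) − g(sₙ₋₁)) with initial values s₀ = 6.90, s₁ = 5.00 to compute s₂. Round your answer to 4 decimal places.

g(6.90) = 5.610000, g(5.00) = -17.000000
s₂ = 5.000000 − (-17.000000)·(5.000000 − 6.900000) / (-17.000000 − 5.610000) = 5.000000 − (32.300000)/(-22.610000) = 6.428571

6.4286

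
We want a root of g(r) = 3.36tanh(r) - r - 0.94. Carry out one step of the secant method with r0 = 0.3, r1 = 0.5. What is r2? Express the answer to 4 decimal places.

g(0.3) = -0.261190, g(0.5) = 0.112714
r2 = 0.500000 − 0.112714·(0.500000 − 0.300000) / (0.112714 − (-0.261190)) = 0.500000 − (0.022543)/(0.373903) = 0.439710

0.4397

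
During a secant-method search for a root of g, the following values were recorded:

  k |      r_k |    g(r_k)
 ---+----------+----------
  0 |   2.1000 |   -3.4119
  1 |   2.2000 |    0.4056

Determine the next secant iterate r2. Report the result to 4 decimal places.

2.1894

r2 = 2.2000 − 0.4056·(2.2000 − 2.1000) / (0.4056 − (-3.4119))
   = 2.2000 − (0.040560)/(3.817500) = 2.189375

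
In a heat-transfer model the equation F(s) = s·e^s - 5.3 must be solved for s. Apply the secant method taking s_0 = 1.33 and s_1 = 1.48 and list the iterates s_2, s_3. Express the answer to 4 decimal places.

F(1.33) = -0.271212, F(1.48) = 1.201560
s_2 = 1.480000 − 1.201560·(1.480000 − 1.330000) / (1.201560 − (-0.271212)) = 1.480000 − (0.180234)/(1.472772) = 1.357623
F(1.357623) = -0.023000
s_3 = 1.357623 − (-0.023000)·(1.357623 − 1.480000) / (-0.023000 − 1.201560) = 1.357623 − (0.002815)/(-1.224560) = 1.359921

1.3576, 1.3599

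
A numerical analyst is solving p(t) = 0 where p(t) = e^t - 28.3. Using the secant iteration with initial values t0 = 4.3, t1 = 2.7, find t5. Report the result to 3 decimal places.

3.342

p(4.3) = 45.39979, p(2.7) = -13.42027
t2 = 2.70000 − (-13.42027)·(2.70000 − 4.30000) / (-13.42027 − 45.39979) = 2.70000 − (21.47243)/(-58.82006) = 3.06505
p(3.06505) = -6.86441
t3 = 3.06505 − (-6.86441)·(3.06505 − 2.70000) / (-6.86441 − (-13.42027)) = 3.06505 − (-2.50587)/(6.55586) = 3.44729
p(3.44729) = 3.11503
t4 = 3.44729 − 3.11503·(3.44729 − 3.06505) / (3.11503 − (-6.86441)) = 3.44729 − (1.19067)/(9.97943) = 3.32797
p(3.32797) = -0.41820
t5 = 3.32797 − (-0.41820)·(3.32797 − 3.44729) / (-0.41820 − 3.11503) = 3.32797 − (0.04990)/(-3.53323) = 3.34210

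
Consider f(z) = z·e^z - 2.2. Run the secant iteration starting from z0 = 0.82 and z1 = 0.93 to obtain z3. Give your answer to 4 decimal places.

f(0.82) = -0.338190, f(0.93) = 0.157094
z2 = 0.930000 − 0.157094·(0.930000 − 0.820000) / (0.157094 − (-0.338190)) = 0.930000 − (0.017280)/(0.495284) = 0.895110
f(0.895110) = -0.009123
z3 = 0.895110 − (-0.009123)·(0.895110 − 0.930000) / (-0.009123 − 0.157094) = 0.895110 − (0.000318)/(-0.166216) = 0.897025

0.8970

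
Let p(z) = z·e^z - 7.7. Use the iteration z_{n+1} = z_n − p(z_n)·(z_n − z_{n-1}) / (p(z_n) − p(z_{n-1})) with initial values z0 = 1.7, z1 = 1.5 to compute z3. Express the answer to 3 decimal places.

p(1.7) = 1.60571, p(1.5) = -0.97747
z2 = 1.50000 − (-0.97747)·(1.50000 − 1.70000) / (-0.97747 − 1.60571) = 1.50000 − (0.19549)/(-2.58318) = 1.57568
p(1.57568) = -0.08313
z3 = 1.57568 − (-0.08313)·(1.57568 − 1.50000) / (-0.08313 − (-0.97747)) = 1.57568 − (-0.00629)/(0.89434) = 1.58271

1.583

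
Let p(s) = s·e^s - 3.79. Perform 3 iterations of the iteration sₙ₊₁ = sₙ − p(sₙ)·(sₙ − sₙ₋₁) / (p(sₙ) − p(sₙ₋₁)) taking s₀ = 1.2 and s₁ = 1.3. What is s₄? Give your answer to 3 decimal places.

p(1.2) = 0.19414, p(1.3) = 0.98009
s₂ = 1.30000 − 0.98009·(1.30000 − 1.20000) / (0.98009 − 0.19414) = 1.30000 − (0.09801)/(0.78595) = 1.17530
p(1.17530) = 0.01692
s₃ = 1.17530 − 0.01692·(1.17530 − 1.30000) / (0.01692 − 0.98009) = 1.17530 − (-0.00211)/(-0.96316) = 1.17311
p(1.17311) = 0.00151
s₄ = 1.17311 − 0.00151·(1.17311 − 1.17530) / (0.00151 − 0.01692) = 1.17311 − (0.00000)/(-0.01541) = 1.17289

1.173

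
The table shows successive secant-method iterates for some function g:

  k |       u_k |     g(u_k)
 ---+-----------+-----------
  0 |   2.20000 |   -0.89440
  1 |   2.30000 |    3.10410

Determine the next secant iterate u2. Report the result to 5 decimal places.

2.22237

u2 = 2.30000 − 3.10410·(2.30000 − 2.20000) / (3.10410 − (-0.89440))
   = 2.30000 − (0.3104100)/(3.9985000) = 2.2223684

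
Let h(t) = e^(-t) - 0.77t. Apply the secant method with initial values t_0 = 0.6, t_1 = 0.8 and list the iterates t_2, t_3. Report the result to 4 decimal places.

0.6685, 0.6667

h(0.6) = 0.086812, h(0.8) = -0.166671
t_2 = 0.800000 − (-0.166671)·(0.800000 − 0.600000) / (-0.166671 − 0.086812) = 0.800000 − (-0.033334)/(-0.253483) = 0.668495
h(0.668495) = -0.002262
t_3 = 0.668495 − (-0.002262)·(0.668495 − 0.800000) / (-0.002262 − (-0.166671)) = 0.668495 − (0.000297)/(0.164409) = 0.666686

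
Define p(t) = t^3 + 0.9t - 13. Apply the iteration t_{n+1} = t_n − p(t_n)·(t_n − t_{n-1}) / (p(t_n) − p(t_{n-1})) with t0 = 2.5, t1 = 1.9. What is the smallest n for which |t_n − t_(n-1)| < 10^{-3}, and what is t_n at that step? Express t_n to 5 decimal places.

n = 5, t_n = 2.22388

p(2.5) = 4.8750000, p(1.9) = -4.4310000
t2 = 1.9000000 − (-4.4310000)·(-0.6000000)/(-9.3060000) = 2.1856867;  |Δ| = 0.2856867
p(2.1856867) = -0.5913626
t3 = 2.1856867 − (-0.5913626)·(0.2856867)/(3.8396374) = 2.2296867;  |Δ| = 0.0440001
p(2.2296867) = 0.0916124
t4 = 2.2296867 − 0.0916124·(0.0440001)/(0.6829749) = 2.2237847;  |Δ| = 0.0059021
p(2.2237847) = -0.0014929
t5 = 2.2237847 − (-0.0014929)·(-0.0059021)/(-0.0931052) = 2.2238793;  |Δ| = 0.0000946
|t5 − t4| = 0.0000946 < 10^{-3}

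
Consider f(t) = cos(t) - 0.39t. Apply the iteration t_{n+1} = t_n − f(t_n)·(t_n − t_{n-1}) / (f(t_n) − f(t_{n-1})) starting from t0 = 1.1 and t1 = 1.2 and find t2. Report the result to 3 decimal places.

f(1.1) = 0.02460, f(1.2) = -0.10564
t2 = 1.20000 − (-0.10564)·(1.20000 − 1.10000) / (-0.10564 − 0.02460) = 1.20000 − (-0.01056)/(-0.13024) = 1.11889

1.119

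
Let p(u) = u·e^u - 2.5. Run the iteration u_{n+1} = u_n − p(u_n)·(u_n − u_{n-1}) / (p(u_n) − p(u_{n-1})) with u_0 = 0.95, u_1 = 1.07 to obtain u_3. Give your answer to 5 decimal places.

0.95853

p(0.95) = -0.0435758, p(1.07) = 0.6194561
u_2 = 1.0700000 − 0.6194561·(1.0700000 − 0.9500000) / (0.6194561 − (-0.0435758)) = 1.0700000 − (0.0743347)/(0.6630319) = 0.9578866
p(0.9578866) = -0.0035722
u_3 = 0.9578866 − (-0.0035722)·(0.9578866 − 1.0700000) / (-0.0035722 − 0.6194561) = 0.9578866 − (0.0004005)/(-0.6230283) = 0.9585295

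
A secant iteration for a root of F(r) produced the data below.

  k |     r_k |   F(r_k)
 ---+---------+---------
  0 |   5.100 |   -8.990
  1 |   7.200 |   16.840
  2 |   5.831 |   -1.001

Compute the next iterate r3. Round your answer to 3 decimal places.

r3 = 5.831 − (-1.001)·(5.831 − 7.200) / (-1.001 − 16.840)
   = 5.831 − (1.37037)/(-17.84100) = 5.90781

5.908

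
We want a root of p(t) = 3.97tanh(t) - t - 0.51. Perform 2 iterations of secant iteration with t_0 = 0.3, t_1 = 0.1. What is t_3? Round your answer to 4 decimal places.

0.1741

p(0.3) = 0.346511, p(0.1) = -0.214318
t_2 = 0.100000 − (-0.214318)·(0.100000 − 0.300000) / (-0.214318 − 0.346511) = 0.100000 − (0.042864)/(-0.560829) = 0.176429
p(0.176429) = 0.006816
t_3 = 0.176429 − 0.006816·(0.176429 − 0.100000) / (0.006816 − (-0.214318)) = 0.176429 − (0.000521)/(0.221134) = 0.174073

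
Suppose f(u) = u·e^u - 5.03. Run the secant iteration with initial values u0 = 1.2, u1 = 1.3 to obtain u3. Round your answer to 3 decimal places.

f(1.2) = -1.04586, f(1.3) = -0.25991
u2 = 1.30000 − (-0.25991)·(1.30000 − 1.20000) / (-0.25991 − (-1.04586)) = 1.30000 − (-0.02599)/(0.78595) = 1.33307
f(1.33307) = 0.02590
u3 = 1.33307 − 0.02590·(1.33307 − 1.30000) / (0.02590 − (-0.25991)) = 1.33307 − (0.00086)/(0.28581) = 1.33007

1.330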